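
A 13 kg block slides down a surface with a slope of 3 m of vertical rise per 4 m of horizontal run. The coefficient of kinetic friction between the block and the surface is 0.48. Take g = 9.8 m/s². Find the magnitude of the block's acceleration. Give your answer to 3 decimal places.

2.117 m/s²

Resolving the weight along the incline: the component pulling the block down the slope is mg sin 36.87° = 13 × 9.8 × 0.6000 = 76.440 N, and the normal force is N = mg cos 36.87° = 13 × 9.8 × 0.8000 = 101.920 N.
Kinetic friction acts up the slope with magnitude f = μN = 0.48 × 101.920 = 48.922 N.
Net force along the incline is 76.440 − 48.922 = 27.518 N, so a = 27.518 / 13 = 2.1168 m/s².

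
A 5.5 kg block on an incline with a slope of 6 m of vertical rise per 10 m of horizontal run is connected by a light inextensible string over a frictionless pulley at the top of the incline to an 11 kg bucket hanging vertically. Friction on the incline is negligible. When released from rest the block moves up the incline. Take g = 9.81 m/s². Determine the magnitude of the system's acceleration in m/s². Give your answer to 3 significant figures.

4.86 m/s²

For the block on the incline: the weight component along the slope is m₁g sin 30.96° = 5.5 × 9.81 × 0.5145 = 27.760 N and the normal force is N = m₁g cos 30.96° = 46.266 N.
Newton's second law for the block (up-slope positive): T − 27.760 = 5.5 a. For the hanging bucket (downward positive): 11 × 9.81 − T = 11 a.
Adding the two equations eliminates T: 80.150 = 16.5 a, so a = 4.8576 m/s².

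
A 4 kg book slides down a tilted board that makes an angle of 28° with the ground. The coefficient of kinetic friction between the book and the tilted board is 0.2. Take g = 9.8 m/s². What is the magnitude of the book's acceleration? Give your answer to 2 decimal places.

Resolving the weight along the incline: the component pulling the book down the slope is mg sin 28° = 4 × 9.8 × 0.4695 = 18.404 N, and the normal force is N = mg cos 28° = 4 × 9.8 × 0.8829 = 34.610 N.
Kinetic friction acts up the slope with magnitude f = μN = 0.2 × 34.610 = 6.922 N.
Net force along the incline is 18.404 − 6.922 = 11.482 N, so a = 11.482 / 4 = 2.8705 m/s².

2.87 m/s²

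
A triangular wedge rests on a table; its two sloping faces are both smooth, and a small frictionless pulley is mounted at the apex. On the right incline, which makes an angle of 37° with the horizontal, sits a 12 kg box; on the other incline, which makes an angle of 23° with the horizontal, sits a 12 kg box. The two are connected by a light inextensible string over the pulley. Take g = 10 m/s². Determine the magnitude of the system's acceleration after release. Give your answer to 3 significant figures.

Resolve each weight along its own incline: the 12 kg mass has component 12 × 10 × sin 37° = 72.218 N down its slope, and the 12 kg mass has 12 × 10 × sin 23° = 46.888 N down its slope.
The 12 kg side's 72.218 N exceeds the other side's 46.888 N, so that mass slides down and the 12 kg mass slides up. Taking that direction as positive, Newton's second law for the whole system gives 72.218 − 46.888 = (12 + 12) a, so a = 25.330 / 24 = 1.0554 m/s².

1.06 m/s²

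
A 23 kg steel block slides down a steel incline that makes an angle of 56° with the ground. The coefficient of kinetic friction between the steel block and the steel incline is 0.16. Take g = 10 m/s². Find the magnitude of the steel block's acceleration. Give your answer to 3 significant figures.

7.40 m/s²

Resolving the weight along the incline: the component pulling the steel block down the slope is mg sin 56° = 23 × 10 × 0.8290 = 190.670 N, and the normal force is N = mg cos 56° = 23 × 10 × 0.5592 = 128.616 N.
Kinetic friction acts up the slope with magnitude f = μN = 0.16 × 128.616 = 20.579 N.
Net force along the incline is 190.670 − 20.579 = 170.091 N, so a = 170.091 / 23 = 7.3953 m/s².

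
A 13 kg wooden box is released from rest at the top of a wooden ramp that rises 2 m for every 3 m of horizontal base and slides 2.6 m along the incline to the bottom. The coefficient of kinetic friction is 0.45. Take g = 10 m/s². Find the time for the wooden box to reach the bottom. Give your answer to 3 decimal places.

1.698 s

The weight component along the incline is mg sin 33.69° = 72.111 N and the normal force is N = mg cos 33.69° = 108.167 N.
Friction up the slope is f = μN = 0.45 × 108.167 = 48.675 N, so the net downslope force is 72.111 − 48.675 = 23.436 N and a = 23.436 / 13 = 1.8028 m/s².
Starting from rest, L = ½at², so t = √(2L/a) = √(2 × 2.6 / 1.8028) = 1.6984 s.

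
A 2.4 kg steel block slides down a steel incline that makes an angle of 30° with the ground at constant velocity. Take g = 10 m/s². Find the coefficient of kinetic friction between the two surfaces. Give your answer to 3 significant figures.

At constant velocity the net force along the incline is zero: mg sin 30° = μ mg cos 30°.
So μ = tan 30° = 0.5000 / 0.8660 = 0.5774.

0.577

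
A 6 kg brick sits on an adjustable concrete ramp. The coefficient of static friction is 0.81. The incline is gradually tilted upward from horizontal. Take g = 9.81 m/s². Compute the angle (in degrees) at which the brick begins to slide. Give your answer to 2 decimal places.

At the threshold of sliding, static friction is at its maximum μ_s N and exactly balances the weight component along the incline: mg sin θ = μ_s mg cos θ.
Hence tan θ = μ_s = 0.81, so θ = arctan(0.81) = 39.0075°.

39.01°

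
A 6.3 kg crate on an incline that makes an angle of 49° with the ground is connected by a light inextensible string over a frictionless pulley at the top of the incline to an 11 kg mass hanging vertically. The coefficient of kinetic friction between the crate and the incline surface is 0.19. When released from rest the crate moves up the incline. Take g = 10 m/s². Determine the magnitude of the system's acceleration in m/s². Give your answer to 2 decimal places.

For the crate on the incline: the weight component along the slope is m₁g sin 49° = 6.3 × 10 × 0.7547 = 47.546 N and the normal force is N = m₁g cos 49° = 41.332 N.
Kinetic friction opposes the crate's motion up the incline: f = μN = 0.19 × 41.332 = 7.853 N acting down the slope.
Newton's second law for the crate (up-slope positive): T − 47.546 − 7.853 = 6.3 a. For the hanging mass (downward positive): 11 × 10 − T = 11 a.
Adding the two equations eliminates T: 54.601 = 17.3 a, so a = 3.1561 m/s².

3.16 m/s²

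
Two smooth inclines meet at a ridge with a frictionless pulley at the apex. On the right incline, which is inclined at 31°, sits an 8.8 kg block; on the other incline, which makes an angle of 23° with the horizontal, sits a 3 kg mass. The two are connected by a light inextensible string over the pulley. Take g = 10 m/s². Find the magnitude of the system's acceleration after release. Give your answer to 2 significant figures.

2.8 m/s²

Resolve each weight along its own incline: the 8.8 kg mass has component 8.8 × 10 × sin 31° = 45.323 N down its slope, and the 3 kg mass has 3 × 10 × sin 23° = 11.722 N down its slope.
The 8.8 kg side's 45.323 N exceeds the other side's 11.722 N, so that mass slides down and the 3 kg mass slides up. Taking that direction as positive, Newton's second law for the whole system gives 45.323 − 11.722 = (8.8 + 3) a, so a = 33.601 / 11.8 = 2.8475 m/s².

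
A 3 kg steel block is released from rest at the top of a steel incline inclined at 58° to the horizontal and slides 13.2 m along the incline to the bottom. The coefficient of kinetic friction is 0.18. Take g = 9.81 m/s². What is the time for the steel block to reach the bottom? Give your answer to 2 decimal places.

1.89 s

The weight component along the incline is mg sin 58° = 24.958 N and the normal force is N = mg cos 58° = 15.596 N.
Friction up the slope is f = μN = 0.18 × 15.596 = 2.807 N, so the net downslope force is 24.958 − 2.807 = 22.151 N and a = 22.151 / 3 = 7.3837 m/s².
Starting from rest, L = ½at², so t = √(2L/a) = √(2 × 13.2 / 7.3837) = 1.8909 s.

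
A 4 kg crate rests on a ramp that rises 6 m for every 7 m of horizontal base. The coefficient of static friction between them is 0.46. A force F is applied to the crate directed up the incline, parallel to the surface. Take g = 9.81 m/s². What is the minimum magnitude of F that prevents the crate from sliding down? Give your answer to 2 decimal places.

11.83 N

The normal force is N = mg cos 40.60° = 29.793 N. With F at its minimum the crate is on the verge of sliding down, so static friction is at its maximum μ_s N = 0.46 × 29.793 = 13.705 N and acts up the slope.
Equilibrium along the incline: F + μ_s N = mg sin 40.60°, so F = 25.537 − 13.705 = 11.832 N.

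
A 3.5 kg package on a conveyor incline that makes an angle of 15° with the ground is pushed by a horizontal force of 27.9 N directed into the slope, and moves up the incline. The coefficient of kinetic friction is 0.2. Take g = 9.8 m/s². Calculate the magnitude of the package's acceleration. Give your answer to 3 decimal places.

The horizontal push has components F cos 15° = 27.9 × 0.9659 = 26.949 N up the incline and F sin 15° = 27.9 × 0.2588 = 7.221 N pressing into the surface.
The normal force is therefore N = mg cos 15° + F sin 15° = 33.130 + 7.221 = 40.351 N, and kinetic friction down the slope is μN = 0.2 × 40.351 = 8.070 N.
Along the incline: F cos 15° − mg sin 15° − μN = ma, so 26.949 − 8.877 − 8.070 = 3.5 a, giving a = 2.8577 m/s².

2.858 m/s²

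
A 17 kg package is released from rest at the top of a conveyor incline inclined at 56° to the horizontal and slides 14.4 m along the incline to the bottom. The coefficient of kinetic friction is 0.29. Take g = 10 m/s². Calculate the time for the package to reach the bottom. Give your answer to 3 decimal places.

2.078 s

The weight component along the incline is mg sin 56° = 140.936 N and the normal force is N = mg cos 56° = 95.063 N.
Friction up the slope is f = μN = 0.29 × 95.063 = 27.568 N, so the net downslope force is 140.936 − 27.568 = 113.368 N and a = 113.368 / 17 = 6.6687 m/s².
Starting from rest, L = ½at², so t = √(2L/a) = √(2 × 14.4 / 6.6687) = 2.0781 s.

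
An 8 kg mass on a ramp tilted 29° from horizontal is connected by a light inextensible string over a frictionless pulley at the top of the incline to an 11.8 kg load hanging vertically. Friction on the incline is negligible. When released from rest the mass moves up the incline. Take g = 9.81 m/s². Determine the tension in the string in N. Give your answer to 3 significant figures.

For the mass on the incline: the weight component along the slope is m₁g sin 29° = 8 × 9.81 × 0.4848 = 38.047 N and the normal force is N = m₁g cos 29° = 68.640 N.
Newton's second law for the mass (up-slope positive): T − 38.047 = 8 a. For the hanging load (downward positive): 11.8 × 9.81 − T = 11.8 a.
Adding the two equations eliminates T: 77.711 = 19.8 a, so a = 3.9248 m/s².
Then from the hanging load's equation, T = 11.8 × (9.81 − 3.9248) = 69.445 N.

69.4 N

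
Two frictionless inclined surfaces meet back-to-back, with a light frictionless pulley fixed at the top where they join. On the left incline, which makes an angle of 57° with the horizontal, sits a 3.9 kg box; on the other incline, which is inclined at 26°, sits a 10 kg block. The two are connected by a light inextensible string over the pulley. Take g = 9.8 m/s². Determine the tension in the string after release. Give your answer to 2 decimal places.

Resolve each weight along its own incline: the 3.9 kg mass has component 3.9 × 9.8 × sin 57° = 32.054 N down its slope, and the 10 kg mass has 10 × 9.8 × sin 26° = 42.960 N down its slope.
The 10 kg side's 42.960 N exceeds the other side's 32.054 N, so that mass slides down and the 3.9 kg mass slides up. Taking that direction as positive, Newton's second law for the whole system gives 42.960 − 32.054 = (3.9 + 10) a, so a = 10.906 / 13.9 = 0.7846 m/s².
For the 3.9 kg mass (up-slope positive): T − 32.054 = 3.9 × 0.7846, so T = 35.114 N.

35.11 N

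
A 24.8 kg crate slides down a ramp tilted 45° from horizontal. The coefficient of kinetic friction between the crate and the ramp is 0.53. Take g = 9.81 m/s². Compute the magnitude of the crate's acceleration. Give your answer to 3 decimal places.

Resolving the weight along the incline: the component pulling the crate down the slope is mg sin 45° = 24.8 × 9.81 × 0.7071 = 172.029 N, and the normal force is N = mg cos 45° = 24.8 × 9.81 × 0.7071 = 172.029 N.
Kinetic friction acts up the slope with magnitude f = μN = 0.53 × 172.029 = 91.175 N.
Net force along the incline is 172.029 − 91.175 = 80.854 N, so a = 80.854 / 24.8 = 3.2602 m/s².

3.260 m/s²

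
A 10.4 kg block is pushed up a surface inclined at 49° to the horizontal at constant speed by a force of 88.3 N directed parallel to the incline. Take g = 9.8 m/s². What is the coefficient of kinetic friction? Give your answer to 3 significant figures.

0.170

At constant speed ΣF = 0 along the incline. The applied 88.3 N acts up the slope; the weight component mg sin 49° = 76.920 N and kinetic friction μN both act down the slope.
So 88.3 = 76.920 + μ × 66.866, giving μ = (88.3 − 76.920) / 66.866 = 0.1702.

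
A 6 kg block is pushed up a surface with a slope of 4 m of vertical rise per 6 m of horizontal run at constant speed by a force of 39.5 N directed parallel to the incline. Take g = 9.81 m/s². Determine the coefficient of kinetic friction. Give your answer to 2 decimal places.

0.14

At constant speed ΣF = 0 along the incline. The applied 39.5 N acts up the slope; the weight component mg sin 33.69° = 32.650 N and kinetic friction μN both act down the slope.
So 39.5 = 32.650 + μ × 48.974, giving μ = (39.5 − 32.650) / 48.974 = 0.1399.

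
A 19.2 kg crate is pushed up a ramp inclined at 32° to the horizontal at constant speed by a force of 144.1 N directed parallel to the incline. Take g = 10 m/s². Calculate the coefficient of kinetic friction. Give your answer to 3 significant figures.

0.260

At constant speed ΣF = 0 along the incline. The applied 144.1 N acts up the slope; the weight component mg sin 32° = 101.744 N and kinetic friction μN both act down the slope.
So 144.1 = 101.744 + μ × 162.825, giving μ = (144.1 − 101.744) / 162.825 = 0.2601.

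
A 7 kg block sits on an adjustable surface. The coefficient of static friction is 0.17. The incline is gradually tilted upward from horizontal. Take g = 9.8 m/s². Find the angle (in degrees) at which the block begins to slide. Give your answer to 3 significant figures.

At the threshold of sliding, static friction is at its maximum μ_s N and exactly balances the weight component along the incline: mg sin θ = μ_s mg cos θ.
Hence tan θ = μ_s = 0.17, so θ = arctan(0.17) = 9.6480°.

9.65°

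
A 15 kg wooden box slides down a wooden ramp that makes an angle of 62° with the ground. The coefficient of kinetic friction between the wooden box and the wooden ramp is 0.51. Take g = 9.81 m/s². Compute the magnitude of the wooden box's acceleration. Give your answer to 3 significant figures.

6.31 m/s²

Resolving the weight along the incline: the component pulling the wooden box down the slope is mg sin 62° = 15 × 9.81 × 0.8829 = 129.919 N, and the normal force is N = mg cos 62° = 15 × 9.81 × 0.4695 = 69.087 N.
Kinetic friction acts up the slope with magnitude f = μN = 0.51 × 69.087 = 35.234 N.
Net force along the incline is 129.919 − 35.234 = 94.685 N, so a = 94.685 / 15 = 6.3123 m/s².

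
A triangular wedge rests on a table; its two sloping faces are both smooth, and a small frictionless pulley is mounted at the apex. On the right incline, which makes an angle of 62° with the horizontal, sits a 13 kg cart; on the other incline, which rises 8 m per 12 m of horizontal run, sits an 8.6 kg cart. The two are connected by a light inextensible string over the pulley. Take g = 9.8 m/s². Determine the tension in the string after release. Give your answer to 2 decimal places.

Resolve each weight along its own incline: the 13 kg mass has component 13 × 9.8 × sin 62° = 112.488 N down its slope, and the 8.6 kg mass has 8.6 × 9.8 × sin 33.69° = 46.750 N down its slope.
The 13 kg side's 112.488 N exceeds the other side's 46.750 N, so that mass slides down and the 8.6 kg mass slides up. Taking that direction as positive, Newton's second law for the whole system gives 112.488 − 46.750 = (13 + 8.6) a, so a = 65.738 / 21.6 = 3.0434 m/s².
For the 8.6 kg mass (up-slope positive): T − 46.750 = 8.6 × 3.0434, so T = 72.923 N.

72.92 N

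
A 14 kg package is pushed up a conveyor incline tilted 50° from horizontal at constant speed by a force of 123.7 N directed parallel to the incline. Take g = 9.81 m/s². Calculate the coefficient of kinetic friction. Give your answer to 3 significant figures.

0.209

At constant speed ΣF = 0 along the incline. The applied 123.7 N acts up the slope; the weight component mg sin 50° = 105.209 N and kinetic friction μN both act down the slope.
So 123.7 = 105.209 + μ × 88.280, giving μ = (123.7 − 105.209) / 88.280 = 0.2095.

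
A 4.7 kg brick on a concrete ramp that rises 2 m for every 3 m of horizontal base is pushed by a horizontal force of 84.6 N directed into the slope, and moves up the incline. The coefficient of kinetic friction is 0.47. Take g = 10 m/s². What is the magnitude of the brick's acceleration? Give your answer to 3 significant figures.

The horizontal push has components F cos 33.69° = 84.6 × 0.8321 = 70.396 N up the incline and F sin 33.69° = 84.6 × 0.5547 = 46.928 N pressing into the surface.
The normal force is therefore N = mg cos 33.69° + F sin 33.69° = 39.109 + 46.928 = 86.037 N, and kinetic friction down the slope is μN = 0.47 × 86.037 = 40.437 N.
Along the incline: F cos 33.69° − mg sin 33.69° − μN = ma, so 70.396 − 26.071 − 40.437 = 4.7 a, giving a = 0.8272 m/s².

0.827 m/s²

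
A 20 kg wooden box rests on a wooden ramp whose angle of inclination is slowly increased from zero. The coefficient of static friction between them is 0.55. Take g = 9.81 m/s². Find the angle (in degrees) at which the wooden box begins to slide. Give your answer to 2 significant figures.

29°

At the threshold of sliding, static friction is at its maximum μ_s N and exactly balances the weight component along the incline: mg sin θ = μ_s mg cos θ.
Hence tan θ = μ_s = 0.55, so θ = arctan(0.55) = 28.8108°.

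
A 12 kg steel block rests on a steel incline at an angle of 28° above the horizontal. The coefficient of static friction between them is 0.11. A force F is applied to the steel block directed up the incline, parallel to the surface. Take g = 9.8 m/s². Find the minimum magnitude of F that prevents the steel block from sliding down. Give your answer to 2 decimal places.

The normal force is N = mg cos 28° = 103.835 N. With F at its minimum the steel block is on the verge of sliding down, so static friction is at its maximum μ_s N = 0.11 × 103.835 = 11.422 N and acts up the slope.
Equilibrium along the incline: F + μ_s N = mg sin 28°, so F = 55.210 − 11.422 = 43.788 N.

43.79 N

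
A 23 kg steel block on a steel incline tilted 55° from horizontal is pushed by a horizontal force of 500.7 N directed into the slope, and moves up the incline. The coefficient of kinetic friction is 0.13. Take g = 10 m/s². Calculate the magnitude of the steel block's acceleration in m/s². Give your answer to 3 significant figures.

The horizontal push has components F cos 55° = 500.7 × 0.5736 = 287.202 N up the incline and F sin 55° = 500.7 × 0.8192 = 410.173 N pressing into the surface.
The normal force is therefore N = mg cos 55° + F sin 55° = 131.928 + 410.173 = 542.101 N, and kinetic friction down the slope is μN = 0.13 × 542.101 = 70.473 N.
Along the incline: F cos 55° − mg sin 55° − μN = ma, so 287.202 − 188.416 − 70.473 = 23 a, giving a = 1.2310 m/s².

1.23 m/s²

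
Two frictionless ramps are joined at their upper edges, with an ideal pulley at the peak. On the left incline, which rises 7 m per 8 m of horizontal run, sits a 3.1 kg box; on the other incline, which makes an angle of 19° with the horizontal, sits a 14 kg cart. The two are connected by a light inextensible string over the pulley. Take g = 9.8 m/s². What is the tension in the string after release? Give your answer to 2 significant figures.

24 N

Resolve each weight along its own incline: the 3.1 kg mass has component 3.1 × 9.8 × sin 41.19° = 20.005 N down its slope, and the 14 kg mass has 14 × 9.8 × sin 19° = 44.668 N down its slope.
The 14 kg side's 44.668 N exceeds the other side's 20.005 N, so that mass slides down and the 3.1 kg mass slides up. Taking that direction as positive, Newton's second law for the whole system gives 44.668 − 20.005 = (3.1 + 14) a, so a = 24.663 / 17.1 = 1.4423 m/s².
For the 3.1 kg mass (up-slope positive): T − 20.005 = 3.1 × 1.4423, so T = 24.476 N.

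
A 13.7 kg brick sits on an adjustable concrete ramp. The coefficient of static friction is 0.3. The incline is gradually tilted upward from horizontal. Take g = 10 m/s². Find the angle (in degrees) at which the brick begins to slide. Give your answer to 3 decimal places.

16.699°

At the threshold of sliding, static friction is at its maximum μ_s N and exactly balances the weight component along the incline: mg sin θ = μ_s mg cos θ.
Hence tan θ = μ_s = 0.3, so θ = arctan(0.3) = 16.6992°.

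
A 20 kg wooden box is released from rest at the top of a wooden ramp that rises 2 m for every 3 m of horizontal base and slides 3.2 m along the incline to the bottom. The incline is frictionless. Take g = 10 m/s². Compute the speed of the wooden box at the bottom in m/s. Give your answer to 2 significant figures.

The weight component along the incline is mg sin 33.69° = 110.940 N and the normal force is N = mg cos 33.69° = 166.410 N.
With no friction, a = g sin 33.69° = 5.5470 m/s².
Starting from rest over a distance of 3.2 m, v² = 2aL = 2 × 5.5470 × 3.2 = 35.5008, so v = 5.9583 m/s.

6.0 m/s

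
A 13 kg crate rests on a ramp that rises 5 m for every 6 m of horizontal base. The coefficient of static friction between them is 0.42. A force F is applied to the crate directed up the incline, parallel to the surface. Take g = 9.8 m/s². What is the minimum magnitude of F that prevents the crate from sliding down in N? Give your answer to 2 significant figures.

The normal force is N = mg cos 39.81° = 97.871 N. With F at its minimum the crate is on the verge of sliding down, so static friction is at its maximum μ_s N = 0.42 × 97.871 = 41.106 N and acts up the slope.
Equilibrium along the incline: F + μ_s N = mg sin 39.81°, so F = 81.559 − 41.106 = 40.453 N.

40 N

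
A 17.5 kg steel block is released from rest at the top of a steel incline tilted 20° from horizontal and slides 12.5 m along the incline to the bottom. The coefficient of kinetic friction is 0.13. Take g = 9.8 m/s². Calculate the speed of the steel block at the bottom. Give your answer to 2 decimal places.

The weight component along the incline is mg sin 20° = 58.656 N and the normal force is N = mg cos 20° = 161.157 N.
Friction up the slope is f = μN = 0.13 × 161.157 = 20.950 N, so the net downslope force is 58.656 − 20.950 = 37.706 N and a = 37.706 / 17.5 = 2.1546 m/s².
Starting from rest over a distance of 12.5 m, v² = 2aL = 2 × 2.1546 × 12.5 = 53.8650, so v = 7.3393 m/s.

7.34 m/s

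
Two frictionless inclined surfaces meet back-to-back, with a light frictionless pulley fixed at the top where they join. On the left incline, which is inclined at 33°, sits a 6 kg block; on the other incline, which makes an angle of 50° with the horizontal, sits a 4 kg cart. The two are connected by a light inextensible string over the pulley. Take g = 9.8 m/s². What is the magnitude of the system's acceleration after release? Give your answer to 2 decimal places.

Resolve each weight along its own incline: the 6 kg mass has component 6 × 9.8 × sin 33° = 32.025 N down its slope, and the 4 kg mass has 4 × 9.8 × sin 50° = 30.029 N down its slope.
The 6 kg side's 32.025 N exceeds the other side's 30.029 N, so that mass slides down and the 4 kg mass slides up. Taking that direction as positive, Newton's second law for the whole system gives 32.025 − 30.029 = (6 + 4) a, so a = 1.996 / 10 = 0.1996 m/s².

0.20 m/s²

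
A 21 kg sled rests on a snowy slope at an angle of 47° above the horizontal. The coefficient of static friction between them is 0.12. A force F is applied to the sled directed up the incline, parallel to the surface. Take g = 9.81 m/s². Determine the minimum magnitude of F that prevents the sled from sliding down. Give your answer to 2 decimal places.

133.81 N

The normal force is N = mg cos 47° = 140.498 N. With F at its minimum the sled is on the verge of sliding down, so static friction is at its maximum μ_s N = 0.12 × 140.498 = 16.860 N and acts up the slope.
Equilibrium along the incline: F + μ_s N = mg sin 47°, so F = 150.666 − 16.860 = 133.806 N.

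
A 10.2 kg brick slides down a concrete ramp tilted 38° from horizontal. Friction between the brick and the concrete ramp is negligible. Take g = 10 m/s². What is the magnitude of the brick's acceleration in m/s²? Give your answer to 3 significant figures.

Resolving the weight along the incline: the component pulling the brick down the slope is mg sin 38° = 10.2 × 10 × 0.6157 = 62.801 N, and the normal force is N = mg cos 38° = 10.2 × 10 × 0.7880 = 80.376 N.
With no friction the net force along the incline is 62.801 N, so a = g sin 38° = 62.801 / 10.2 = 6.1570 m/s².

6.16 m/s²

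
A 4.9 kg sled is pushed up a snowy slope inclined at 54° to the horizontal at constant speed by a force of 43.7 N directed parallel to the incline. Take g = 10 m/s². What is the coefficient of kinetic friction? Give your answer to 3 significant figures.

0.141

At constant speed ΣF = 0 along the incline. The applied 43.7 N acts up the slope; the weight component mg sin 54° = 39.642 N and kinetic friction μN both act down the slope.
So 43.7 = 39.642 + μ × 28.801, giving μ = (43.7 − 39.642) / 28.801 = 0.1409.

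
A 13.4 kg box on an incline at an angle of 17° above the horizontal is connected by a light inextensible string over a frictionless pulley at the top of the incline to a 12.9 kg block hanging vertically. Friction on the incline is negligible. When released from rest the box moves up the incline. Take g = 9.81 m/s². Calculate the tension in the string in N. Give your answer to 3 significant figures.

For the box on the incline: the weight component along the slope is m₁g sin 17° = 13.4 × 9.81 × 0.2924 = 38.437 N and the normal force is N = m₁g cos 17° = 125.710 N.
Newton's second law for the box (up-slope positive): T − 38.437 = 13.4 a. For the hanging block (downward positive): 12.9 × 9.81 − T = 12.9 a.
Adding the two equations eliminates T: 88.112 = 26.3 a, so a = 3.3503 m/s².
Then from the hanging block's equation, T = 12.9 × (9.81 − 3.3503) = 83.330 N.

83.3 N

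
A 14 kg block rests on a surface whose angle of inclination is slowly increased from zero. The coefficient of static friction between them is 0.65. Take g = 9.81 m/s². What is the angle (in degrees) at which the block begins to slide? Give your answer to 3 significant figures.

33.0°

At the threshold of sliding, static friction is at its maximum μ_s N and exactly balances the weight component along the incline: mg sin θ = μ_s mg cos θ.
Hence tan θ = μ_s = 0.65, so θ = arctan(0.65) = 33.0239°.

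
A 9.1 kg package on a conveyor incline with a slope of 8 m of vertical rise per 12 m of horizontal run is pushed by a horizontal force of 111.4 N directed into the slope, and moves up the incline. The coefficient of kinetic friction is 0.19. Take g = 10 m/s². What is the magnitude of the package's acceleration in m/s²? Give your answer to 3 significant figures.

The horizontal push has components F cos 33.69° = 111.4 × 0.8321 = 92.696 N up the incline and F sin 33.69° = 111.4 × 0.5547 = 61.794 N pressing into the surface.
The normal force is therefore N = mg cos 33.69° + F sin 33.69° = 75.721 + 61.794 = 137.515 N, and kinetic friction down the slope is μN = 0.19 × 137.515 = 26.128 N.
Along the incline: F cos 33.69° − mg sin 33.69° − μN = ma, so 92.696 − 50.478 − 26.128 = 9.1 a, giving a = 1.7681 m/s².

1.77 m/s²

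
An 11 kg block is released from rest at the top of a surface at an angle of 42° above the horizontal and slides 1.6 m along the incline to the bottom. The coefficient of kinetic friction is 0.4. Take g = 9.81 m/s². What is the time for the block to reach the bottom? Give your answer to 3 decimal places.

0.937 s

The weight component along the incline is mg sin 42° = 72.206 N and the normal force is N = mg cos 42° = 80.193 N.
Friction up the slope is f = μN = 0.4 × 80.193 = 32.077 N, so the net downslope force is 72.206 − 32.077 = 40.129 N and a = 40.129 / 11 = 3.6481 m/s².
Starting from rest, L = ½at², so t = √(2L/a) = √(2 × 1.6 / 3.6481) = 0.9366 s.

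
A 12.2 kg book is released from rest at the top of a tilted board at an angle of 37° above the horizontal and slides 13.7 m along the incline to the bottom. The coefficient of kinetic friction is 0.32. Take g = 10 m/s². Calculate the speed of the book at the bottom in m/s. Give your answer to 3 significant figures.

9.74 m/s

The weight component along the incline is mg sin 37° = 73.421 N and the normal force is N = mg cos 37° = 97.434 N.
Friction up the slope is f = μN = 0.32 × 97.434 = 31.179 N, so the net downslope force is 73.421 − 31.179 = 42.242 N and a = 42.242 / 12.2 = 3.4625 m/s².
Starting from rest over a distance of 13.7 m, v² = 2aL = 2 × 3.4625 × 13.7 = 94.8725, so v = 9.7403 m/s.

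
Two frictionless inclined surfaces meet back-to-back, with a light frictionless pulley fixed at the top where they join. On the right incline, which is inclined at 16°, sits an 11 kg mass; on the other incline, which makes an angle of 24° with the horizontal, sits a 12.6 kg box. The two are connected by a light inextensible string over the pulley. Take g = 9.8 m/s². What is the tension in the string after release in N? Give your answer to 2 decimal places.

Resolve each weight along its own incline: the 11 kg mass has component 11 × 9.8 × sin 16° = 29.714 N down its slope, and the 12.6 kg mass has 12.6 × 9.8 × sin 24° = 50.224 N down its slope.
The 12.6 kg side's 50.224 N exceeds the other side's 29.714 N, so that mass slides down and the 11 kg mass slides up. Taking that direction as positive, Newton's second law for the whole system gives 50.224 − 29.714 = (11 + 12.6) a, so a = 20.510 / 23.6 = 0.8691 m/s².
For the 11 kg mass (up-slope positive): T − 29.714 = 11 × 0.8691, so T = 39.274 N.

39.27 N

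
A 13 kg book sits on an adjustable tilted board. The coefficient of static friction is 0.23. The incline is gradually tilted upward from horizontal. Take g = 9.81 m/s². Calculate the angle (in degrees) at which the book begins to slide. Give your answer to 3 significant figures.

At the threshold of sliding, static friction is at its maximum μ_s N and exactly balances the weight component along the incline: mg sin θ = μ_s mg cos θ.
Hence tan θ = μ_s = 0.23, so θ = arctan(0.23) = 12.9528°.

13.0°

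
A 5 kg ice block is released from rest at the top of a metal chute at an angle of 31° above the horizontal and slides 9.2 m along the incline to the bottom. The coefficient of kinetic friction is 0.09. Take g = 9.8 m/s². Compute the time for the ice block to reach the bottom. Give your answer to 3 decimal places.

The weight component along the incline is mg sin 31° = 25.237 N and the normal force is N = mg cos 31° = 42.001 N.
Friction up the slope is f = μN = 0.09 × 42.001 = 3.780 N, so the net downslope force is 25.237 − 3.780 = 21.457 N and a = 21.457 / 5 = 4.2914 m/s².
Starting from rest, L = ½at², so t = √(2L/a) = √(2 × 9.2 / 4.2914) = 2.0707 s.

2.071 s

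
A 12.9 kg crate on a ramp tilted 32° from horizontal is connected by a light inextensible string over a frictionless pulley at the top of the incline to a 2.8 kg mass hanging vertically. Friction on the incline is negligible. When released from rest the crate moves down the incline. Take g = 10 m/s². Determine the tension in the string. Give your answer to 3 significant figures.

For the crate on the incline: the weight component along the slope is m₁g sin 32° = 12.9 × 10 × 0.5299 = 68.357 N and the normal force is N = m₁g cos 32° = 109.398 N.
Newton's second law for the crate (down-slope positive): 68.357 − T = 12.9 a. For the hanging mass (upward positive): T − 2.8 × 10 = 2.8 a.
Adding the two equations eliminates T: 40.357 = 15.7 a, so a = 2.5705 m/s².
Then from the hanging mass's equation, T = 2.8 × (10 + 2.5705) = 35.197 N.

35.2 N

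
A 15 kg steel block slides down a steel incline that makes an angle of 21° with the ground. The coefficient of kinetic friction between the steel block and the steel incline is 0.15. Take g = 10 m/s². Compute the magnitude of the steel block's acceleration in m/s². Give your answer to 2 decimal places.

Resolving the weight along the incline: the component pulling the steel block down the slope is mg sin 21° = 15 × 10 × 0.3584 = 53.760 N, and the normal force is N = mg cos 21° = 15 × 10 × 0.9336 = 140.040 N.
Kinetic friction acts up the slope with magnitude f = μN = 0.15 × 140.040 = 21.006 N.
Net force along the incline is 53.760 − 21.006 = 32.754 N, so a = 32.754 / 15 = 2.1836 m/s².

2.18 m/s²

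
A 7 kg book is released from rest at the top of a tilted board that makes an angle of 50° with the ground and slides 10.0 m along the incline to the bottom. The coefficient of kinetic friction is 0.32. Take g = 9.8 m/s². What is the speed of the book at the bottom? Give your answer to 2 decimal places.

The weight component along the incline is mg sin 50° = 52.551 N and the normal force is N = mg cos 50° = 44.095 N.
Friction up the slope is f = μN = 0.32 × 44.095 = 14.110 N, so the net downslope force is 52.551 − 14.110 = 38.441 N and a = 38.441 / 7 = 5.4916 m/s².
Starting from rest over a distance of 10.0 m, v² = 2aL = 2 × 5.4916 × 10.0 = 109.8320, so v = 10.4801 m/s.

10.48 m/s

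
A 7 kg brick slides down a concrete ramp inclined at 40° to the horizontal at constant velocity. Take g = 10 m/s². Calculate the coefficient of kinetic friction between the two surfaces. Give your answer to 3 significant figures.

0.839

At constant velocity the net force along the incline is zero: mg sin 40° = μ mg cos 40°.
So μ = tan 40° = 0.6428 / 0.7660 = 0.8392.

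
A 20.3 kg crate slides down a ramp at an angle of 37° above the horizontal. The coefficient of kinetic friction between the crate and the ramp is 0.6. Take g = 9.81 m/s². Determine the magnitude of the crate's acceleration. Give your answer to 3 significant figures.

1.20 m/s²

Resolving the weight along the incline: the component pulling the crate down the slope is mg sin 37° = 20.3 × 9.81 × 0.6018 = 119.844 N, and the normal force is N = mg cos 37° = 20.3 × 9.81 × 0.7986 = 159.036 N.
Kinetic friction acts up the slope with magnitude f = μN = 0.6 × 159.036 = 95.422 N.
Net force along the incline is 119.844 − 95.422 = 24.422 N, so a = 24.422 / 20.3 = 1.2031 m/s².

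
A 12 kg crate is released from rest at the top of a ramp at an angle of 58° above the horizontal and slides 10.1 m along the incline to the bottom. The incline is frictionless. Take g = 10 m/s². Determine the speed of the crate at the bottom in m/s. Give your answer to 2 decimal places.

13.09 m/s

The weight component along the incline is mg sin 58° = 101.766 N and the normal force is N = mg cos 58° = 63.590 N.
With no friction, a = g sin 58° = 8.4805 m/s².
Starting from rest over a distance of 10.1 m, v² = 2aL = 2 × 8.4805 × 10.1 = 171.3061, so v = 13.0884 m/s.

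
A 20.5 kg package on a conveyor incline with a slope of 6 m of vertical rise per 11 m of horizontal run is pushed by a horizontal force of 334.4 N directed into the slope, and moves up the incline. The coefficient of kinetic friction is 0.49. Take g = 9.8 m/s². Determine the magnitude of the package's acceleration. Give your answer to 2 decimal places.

The horizontal push has components F cos 28.61° = 334.4 × 0.8779 = 293.570 N up the incline and F sin 28.61° = 334.4 × 0.4789 = 160.144 N pressing into the surface.
The normal force is therefore N = mg cos 28.61° + F sin 28.61° = 176.370 + 160.144 = 336.514 N, and kinetic friction down the slope is μN = 0.49 × 336.514 = 164.892 N.
Along the incline: F cos 28.61° − mg sin 28.61° − μN = ma, so 293.570 − 96.211 − 164.892 = 20.5 a, giving a = 1.5838 m/s².

1.58 m/s²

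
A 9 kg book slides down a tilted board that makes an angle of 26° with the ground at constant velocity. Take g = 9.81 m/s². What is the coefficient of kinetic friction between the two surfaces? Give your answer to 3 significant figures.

0.488

At constant velocity the net force along the incline is zero: mg sin 26° = μ mg cos 26°.
So μ = tan 26° = 0.4384 / 0.8988 = 0.4878.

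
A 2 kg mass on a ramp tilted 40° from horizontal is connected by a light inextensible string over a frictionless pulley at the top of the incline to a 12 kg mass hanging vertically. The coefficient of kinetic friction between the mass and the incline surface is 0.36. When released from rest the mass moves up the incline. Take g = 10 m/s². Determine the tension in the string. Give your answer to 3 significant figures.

For the mass on the incline: the weight component along the slope is m₁g sin 40° = 2 × 10 × 0.6428 = 12.856 N and the normal force is N = m₁g cos 40° = 15.321 N.
Kinetic friction opposes the mass's motion up the incline: f = μN = 0.36 × 15.321 = 5.516 N acting down the slope.
Newton's second law for the mass (up-slope positive): T − 12.856 − 5.516 = 2 a. For the hanging mass (downward positive): 12 × 10 − T = 12 a.
Adding the two equations eliminates T: 101.628 = 14 a, so a = 7.2591 m/s².
Then from the hanging mass's equation, T = 12 × (10 − 7.2591) = 32.891 N.

32.9 N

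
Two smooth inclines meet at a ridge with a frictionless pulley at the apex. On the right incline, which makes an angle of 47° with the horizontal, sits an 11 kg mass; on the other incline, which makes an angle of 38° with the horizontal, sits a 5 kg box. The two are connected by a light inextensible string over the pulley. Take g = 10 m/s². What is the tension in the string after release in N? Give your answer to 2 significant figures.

46 N

Resolve each weight along its own incline: the 11 kg mass has component 11 × 10 × sin 47° = 80.449 N down its slope, and the 5 kg mass has 5 × 10 × sin 38° = 30.783 N down its slope.
The 11 kg side's 80.449 N exceeds the other side's 30.783 N, so that mass slides down and the 5 kg mass slides up. Taking that direction as positive, Newton's second law for the whole system gives 80.449 − 30.783 = (11 + 5) a, so a = 49.666 / 16 = 3.1041 m/s².
For the 5 kg mass (up-slope positive): T − 30.783 = 5 × 3.1041, so T = 46.303 N.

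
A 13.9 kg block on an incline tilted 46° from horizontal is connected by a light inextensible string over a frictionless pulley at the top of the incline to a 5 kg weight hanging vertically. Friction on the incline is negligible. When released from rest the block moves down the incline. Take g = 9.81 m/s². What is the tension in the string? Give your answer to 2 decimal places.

For the block on the incline: the weight component along the slope is m₁g sin 46° = 13.9 × 9.81 × 0.7193 = 98.083 N and the normal force is N = m₁g cos 46° = 94.723 N.
Newton's second law for the block (down-slope positive): 98.083 − T = 13.9 a. For the hanging weight (upward positive): T − 5 × 9.81 = 5 a.
Adding the two equations eliminates T: 49.033 = 18.9 a, so a = 2.5943 m/s².
Then from the hanging weight's equation, T = 5 × (9.81 + 2.5943) = 62.022 N.

62.02 N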